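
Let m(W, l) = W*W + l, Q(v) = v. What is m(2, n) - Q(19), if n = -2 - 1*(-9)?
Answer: -8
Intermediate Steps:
n = 7 (n = -2 + 9 = 7)
m(W, l) = l + W**2 (m(W, l) = W**2 + l = l + W**2)
m(2, n) - Q(19) = (7 + 2**2) - 1*19 = (7 + 4) - 19 = 11 - 19 = -8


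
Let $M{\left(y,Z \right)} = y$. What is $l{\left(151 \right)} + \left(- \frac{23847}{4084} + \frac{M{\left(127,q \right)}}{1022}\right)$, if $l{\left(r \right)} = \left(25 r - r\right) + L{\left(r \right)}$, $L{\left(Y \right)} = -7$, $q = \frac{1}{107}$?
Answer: $\frac{7536477625}{2086924} \approx 3611.3$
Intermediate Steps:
$q = \frac{1}{107} \approx 0.0093458$
$l{\left(r \right)} = -7 + 24 r$ ($l{\left(r \right)} = \left(25 r - r\right) - 7 = 24 r - 7 = -7 + 24 r$)
$l{\left(151 \right)} + \left(- \frac{23847}{4084} + \frac{M{\left(127,q \right)}}{1022}\right) = \left(-7 + 24 \cdot 151\right) + \left(- \frac{23847}{4084} + \frac{127}{1022}\right) = \left(-7 + 3624\right) + \left(\left(-23847\right) \frac{1}{4084} + 127 \cdot \frac{1}{1022}\right) = 3617 + \left(- \frac{23847}{4084} + \frac{127}{1022}\right) = 3617 - \frac{11926483}{2086924} = \frac{7536477625}{2086924}$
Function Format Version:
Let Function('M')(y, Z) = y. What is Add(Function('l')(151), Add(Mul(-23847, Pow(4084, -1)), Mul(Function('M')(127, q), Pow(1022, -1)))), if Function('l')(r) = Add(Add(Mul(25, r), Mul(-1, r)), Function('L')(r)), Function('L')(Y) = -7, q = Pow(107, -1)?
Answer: Rational(7536477625, 2086924) ≈ 3611.3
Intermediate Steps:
q = Rational(1, 107) ≈ 0.0093458
Function('l')(r) = Add(-7, Mul(24, r)) (Function('l')(r) = Add(Add(Mul(25, r), Mul(-1, r)), -7) = Add(Mul(24, r), -7) = Add(-7, Mul(24, r)))
Add(Function('l')(151), Add(Mul(-23847, Pow(4084, -1)), Mul(Function('M')(127, q), Pow(1022, -1)))) = Add(Add(-7, Mul(24, 151)), Add(Mul(-23847, Pow(4084, -1)), Mul(127, Pow(1022, -1)))) = Add(Add(-7, 3624), Add(Mul(-23847, Rational(1, 4084)), Mul(127, Rational(1, 1022)))) = Add(3617, Add(Rational(-23847, 4084), Rational(127, 1022))) = Add(3617, Rational(-11926483, 2086924)) = Rational(7536477625, 2086924)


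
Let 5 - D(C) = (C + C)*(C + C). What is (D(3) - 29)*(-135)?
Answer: 8100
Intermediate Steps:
D(C) = 5 - 4*C² (D(C) = 5 - (C + C)*(C + C) = 5 - 2*C*2*C = 5 - 4*C²)
(D(3) - 29)*(-135) = ((5 - 4*3²) - 29)*(-135) = ((5 - 4*9) - 29)*(-135) = ((5 - 36) - 29)*(-135) = (-31 - 29)*(-135) = -60*(-135) = 8100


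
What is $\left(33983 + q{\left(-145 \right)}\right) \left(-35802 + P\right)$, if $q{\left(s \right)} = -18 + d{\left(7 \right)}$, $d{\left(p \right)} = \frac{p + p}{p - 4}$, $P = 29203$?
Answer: $- \frac{672497491}{3} \approx -2.2417 \cdot 10^{8}$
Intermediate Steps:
$d{\left(p \right)} = \frac{2 p}{-4 + p}$
$q{\left(s \right)} = - \frac{40}{3}$ ($q{\left(s \right)} = -18 + 2 \cdot 7 \frac{1}{-4 + 7} = -18 + 2 \cdot 7 \cdot \frac{1}{3} = -18 + \frac{14}{3} = - \frac{40}{3}$)
$\left(33983 + q{\left(-145 \right)}\right) \left(-35802 + P\right) = \left(33983 - \frac{40}{3}\right) \left(-35802 + 29203\right) = \frac{101909}{3} \left(-6599\right) = - \frac{672497491}{3}$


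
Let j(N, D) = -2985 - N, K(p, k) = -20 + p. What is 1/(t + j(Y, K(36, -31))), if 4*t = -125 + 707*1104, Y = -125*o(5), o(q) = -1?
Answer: 4/767963 ≈ 5.2086e-6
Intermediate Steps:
Y = 125 (Y = -125*(-1) = 125)
t = 780403/4 (t = (-125 + 707*1104)/4 = (-125 + 780528)/4 = (¼)*780403 = 780403/4 ≈ 1.9510e+5)
1/(t + j(Y, K(36, -31))) = 1/(780403/4 + (-2985 - 1*125)) = 1/(780403/4 + (-2985 - 125)) = 1/(780403/4 - 3110) = 1/(767963/4) = 4/767963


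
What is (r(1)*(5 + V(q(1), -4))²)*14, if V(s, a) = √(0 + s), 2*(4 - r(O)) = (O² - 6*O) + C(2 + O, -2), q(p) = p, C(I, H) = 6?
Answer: 1764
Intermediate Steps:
r(O) = 1 + 3*O - O²/2 (r(O) = 4 - ((O² - 6*O) + 6)/2 = 4 - (6 + O² - 6*O)/2 = 4 + (-3 + 3*O - O²/2) = 1 + 3*O - O²/2)
V(s, a) = √s
(r(1)*(5 + V(q(1), -4))²)*14 = ((1 + 3*1 - ½*1²)*(5 + √1)²)*14 = ((1 + 3 - ½*1)*(5 + 1)²)*14 = ((1 + 3 - ½)*6²)*14 = ((7/2)*36)*14 = 126*14 = 1764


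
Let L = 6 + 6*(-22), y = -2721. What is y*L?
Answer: 342846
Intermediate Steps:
L = -126 (L = 6 - 132 = -126)
y*L = -2721*(-126) = 342846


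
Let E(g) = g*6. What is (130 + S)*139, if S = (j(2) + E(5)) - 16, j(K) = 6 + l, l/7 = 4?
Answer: 24742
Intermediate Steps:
l = 28 (l = 7*4 = 28)
E(g) = 6*g
j(K) = 34 (j(K) = 6 + 28 = 34)
S = 48 (S = (34 + 6*5) - 16 = (34 + 30) - 16 = 64 - 16 = 48)
(130 + S)*139 = (130 + 48)*139 = 178*139 = 24742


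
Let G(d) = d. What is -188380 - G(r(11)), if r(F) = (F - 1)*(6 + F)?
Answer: -188550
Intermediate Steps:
r(F) = (-1 + F)*(6 + F)
-188380 - G(r(11)) = -188380 - (-6 + 11² + 5*11) = -188380 - (-6 + 121 + 55) = -188380 - 1*170 = -188380 - 170 = -188550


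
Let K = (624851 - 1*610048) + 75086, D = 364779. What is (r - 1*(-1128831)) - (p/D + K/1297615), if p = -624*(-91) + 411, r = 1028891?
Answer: 113482428313504546/52593633565 ≈ 2.1577e+6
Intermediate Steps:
p = 57195 (p = 56784 + 411 = 57195)
K = 89889 (K = (624851 - 610048) + 75086 = 14803 + 75086 = 89889)
(r - 1*(-1128831)) - (p/D + K/1297615) = (1028891 - 1*(-1128831)) - (57195/364779 + 89889/1297615) = (1028891 + 1128831) - (57195*(1/364779) + 89889*(1/1297615)) = 2157722 - (6355/40531 + 89889/1297615) = 2157722 - 1*11889634384/52593633565 = 2157722 - 11889634384/52593633565 = 113482428313504546/52593633565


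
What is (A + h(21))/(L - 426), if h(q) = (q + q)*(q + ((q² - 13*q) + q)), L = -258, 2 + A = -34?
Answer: -244/19 ≈ -12.842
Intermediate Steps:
A = -36 (A = -2 - 34 = -36)
h(q) = 2*q*(q² - 11*q) (h(q) = (2*q)*(q + (q² - 12*q)) = (2*q)*(q² - 11*q) = 2*q*(q² - 11*q))
(A + h(21))/(L - 426) = (-36 + 2*21²*(-11 + 21))/(-258 - 426) = (-36 + 2*441*10)/(-684) = (-36 + 8820)*(-1/684) = 8784*(-1/684) = -244/19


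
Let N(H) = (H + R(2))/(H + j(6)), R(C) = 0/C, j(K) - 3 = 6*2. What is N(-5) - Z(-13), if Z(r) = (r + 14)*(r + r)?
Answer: 51/2 ≈ 25.500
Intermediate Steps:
j(K) = 15 (j(K) = 3 + 6*2 = 3 + 12 = 15)
R(C) = 0
Z(r) = 2*r*(14 + r) (Z(r) = (14 + r)*(2*r) = 2*r*(14 + r))
N(H) = H/(15 + H) (N(H) = (H + 0)/(H + 15) = H/(15 + H))
N(-5) - Z(-13) = -5/(15 - 5) - 2*(-13)*(14 - 13) = -5/10 - 2*(-13) = -5*1/10 - 1*(-26) = -1/2 + 26 = 51/2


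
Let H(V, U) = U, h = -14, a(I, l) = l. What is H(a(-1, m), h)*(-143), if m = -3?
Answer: 2002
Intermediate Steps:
H(a(-1, m), h)*(-143) = -14*(-143) = 2002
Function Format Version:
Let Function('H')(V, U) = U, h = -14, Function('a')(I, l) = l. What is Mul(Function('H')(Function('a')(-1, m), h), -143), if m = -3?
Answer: 2002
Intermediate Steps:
Mul(Function('H')(Function('a')(-1, m), h), -143) = Mul(-14, -143) = 2002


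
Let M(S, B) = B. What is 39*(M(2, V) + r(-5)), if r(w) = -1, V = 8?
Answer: 273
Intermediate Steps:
39*(M(2, V) + r(-5)) = 39*(8 - 1) = 39*7 = 273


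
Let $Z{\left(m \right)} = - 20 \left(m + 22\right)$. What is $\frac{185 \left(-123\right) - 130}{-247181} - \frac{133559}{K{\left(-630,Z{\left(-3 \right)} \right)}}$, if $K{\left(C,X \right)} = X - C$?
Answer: $- \frac{1435109823}{2686750} \approx -534.14$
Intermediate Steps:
$Z{\left(m \right)} = -440 - 20 m$ ($Z{\left(m \right)} = - 20 \left(22 + m\right) = -440 - 20 m$)
$\frac{185 \left(-123\right) - 130}{-247181} - \frac{133559}{K{\left(-630,Z{\left(-3 \right)} \right)}} = \frac{185 \left(-123\right) - 130}{-247181} - \frac{133559}{\left(-440 - -60\right) - -630} = \left(-22755 - 130\right) \left(- \frac{1}{247181}\right) - \frac{133559}{\left(-440 + 60\right) + 630} = \left(-22885\right) \left(- \frac{1}{247181}\right) - \frac{133559}{-380 + 630} = \frac{995}{10747} - \frac{133559}{250} = - \frac{1435109823}{2686750}$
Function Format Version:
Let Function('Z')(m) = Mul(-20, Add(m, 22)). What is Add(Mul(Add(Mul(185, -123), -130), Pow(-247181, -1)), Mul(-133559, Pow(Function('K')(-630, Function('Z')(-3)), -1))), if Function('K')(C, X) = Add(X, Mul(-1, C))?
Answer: Rational(-1435109823, 2686750) ≈ -534.14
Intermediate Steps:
Function('Z')(m) = Add(-440, Mul(-20, m)) (Function('Z')(m) = Mul(-20, Add(22, m)) = Add(-440, Mul(-20, m)))
Add(Mul(Add(Mul(185, -123), -130), Pow(-247181, -1)), Mul(-133559, Pow(Function('K')(-630, Function('Z')(-3)), -1))) = Add(Mul(Add(Mul(185, -123), -130), Pow(-247181, -1)), Mul(-133559, Pow(Add(Add(-440, Mul(-20, -3)), Mul(-1, -630)), -1))) = Add(Mul(Add(-22755, -130), Rational(-1, 247181)), Mul(-133559, Pow(Add(Add(-440, 60), 630), -1))) = Add(Mul(-22885, Rational(-1, 247181)), Mul(-133559, Pow(Add(-380, 630), -1))) = Add(Rational(995, 10747), Mul(-133559, Pow(250, -1))) = Add(Rational(995, 10747), Mul(-133559, Rational(1, 250))) = Add(Rational(995, 10747), Rational(-133559, 250)) = Rational(-1435109823, 2686750)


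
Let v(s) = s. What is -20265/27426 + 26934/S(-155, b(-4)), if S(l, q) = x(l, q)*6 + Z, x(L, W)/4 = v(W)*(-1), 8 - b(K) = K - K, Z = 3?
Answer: -11786063/82278 ≈ -143.25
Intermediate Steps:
b(K) = 8 (b(K) = 8 - (K - K) = 8 - 1*0 = 8 + 0 = 8)
x(L, W) = -4*W (x(L, W) = 4*(W*(-1)) = 4*(-W) = -4*W)
S(l, q) = 3 - 24*q (S(l, q) = -4*q*6 + 3 = -24*q + 3 = 3 - 24*q)
-20265/27426 + 26934/S(-155, b(-4)) = -20265/27426 + 26934/(3 - 24*8) = -20265*1/27426 + 26934/(3 - 192) = -965/1306 + 26934/(-189) = -965/1306 + 26934*(-1/189) = -965/1306 - 8978/63 = -11786063/82278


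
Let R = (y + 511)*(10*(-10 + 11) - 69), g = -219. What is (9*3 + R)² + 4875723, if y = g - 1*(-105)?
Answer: 552248539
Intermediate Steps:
y = -114 (y = -219 - 1*(-105) = -219 + 105 = -114)
R = -23423 (R = (-114 + 511)*(10*(-10 + 11) - 69) = 397*(10*1 - 69) = 397*(10 - 69) = 397*(-59) = -23423)
(9*3 + R)² + 4875723 = (9*3 - 23423)² + 4875723 = (27 - 23423)² + 4875723 = (-23396)² + 4875723 = 547372816 + 4875723 = 552248539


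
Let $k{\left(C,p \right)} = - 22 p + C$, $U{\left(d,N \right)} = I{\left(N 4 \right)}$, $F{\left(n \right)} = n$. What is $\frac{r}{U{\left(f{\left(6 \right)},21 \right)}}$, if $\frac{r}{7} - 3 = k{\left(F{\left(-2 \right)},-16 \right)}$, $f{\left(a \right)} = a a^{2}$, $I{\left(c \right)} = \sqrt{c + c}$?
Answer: $\frac{353 \sqrt{42}}{12} \approx 190.64$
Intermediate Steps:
$I{\left(c \right)} = \sqrt{2} \sqrt{c}$ ($I{\left(c \right)} = \sqrt{2 c} = \sqrt{2} \sqrt{c}$)
$f{\left(a \right)} = a^{3}$
$U{\left(d,N \right)} = 2 \sqrt{2} \sqrt{N}$ ($U{\left(d,N \right)} = \sqrt{2} \sqrt{N 4} = \sqrt{2} \sqrt{4 N} = \sqrt{2} \cdot 2 \sqrt{N} = 2 \sqrt{2} \sqrt{N}$)
$k{\left(C,p \right)} = C - 22 p$
$r = 2471$ ($r = 21 + 7 \left(-2 - -352\right) = 21 + 7 \left(-2 + 352\right) = 21 + 7 \cdot 350 = 21 + 2450 = 2471$)
$\frac{r}{U{\left(f{\left(6 \right)},21 \right)}} = \frac{2471}{2 \sqrt{2} \sqrt{21}} = \frac{2471}{2 \sqrt{42}} = 2471 \frac{\sqrt{42}}{84} = \frac{353 \sqrt{42}}{12}$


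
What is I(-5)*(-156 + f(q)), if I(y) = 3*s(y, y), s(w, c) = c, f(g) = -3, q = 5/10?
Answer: 2385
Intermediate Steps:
q = 1/2 (q = 5*(1/10) = 1/2 ≈ 0.50000)
I(y) = 3*y
I(-5)*(-156 + f(q)) = (3*(-5))*(-156 - 3) = -15*(-159) = 2385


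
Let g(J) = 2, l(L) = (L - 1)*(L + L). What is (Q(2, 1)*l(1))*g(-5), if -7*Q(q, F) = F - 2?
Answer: 0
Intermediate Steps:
l(L) = 2*L*(-1 + L) (l(L) = (-1 + L)*(2*L) = 2*L*(-1 + L))
Q(q, F) = 2/7 - F/7 (Q(q, F) = -(F - 2)/7 = -(-2 + F)/7 = 2/7 - F/7)
(Q(2, 1)*l(1))*g(-5) = ((2/7 - ⅐*1)*(2*1*(-1 + 1)))*2 = ((2/7 - ⅐)*(2*1*0))*2 = ((⅐)*0)*2 = 0*2 = 0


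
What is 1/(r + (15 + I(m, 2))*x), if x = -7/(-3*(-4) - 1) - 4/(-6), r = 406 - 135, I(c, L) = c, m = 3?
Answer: 11/2987 ≈ 0.0036826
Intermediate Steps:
r = 271
x = 1/33 (x = -7/(12 - 1) - 4*(-1/6) = -7/11 + 2/3 = 1/33 ≈ 0.030303)
1/(r + (15 + I(m, 2))*x) = 1/(271 + (15 + 3)*(1/33)) = 1/(271 + 18*(1/33)) = 1/(271 + 6/11) = 1/(2987/11) = 11/2987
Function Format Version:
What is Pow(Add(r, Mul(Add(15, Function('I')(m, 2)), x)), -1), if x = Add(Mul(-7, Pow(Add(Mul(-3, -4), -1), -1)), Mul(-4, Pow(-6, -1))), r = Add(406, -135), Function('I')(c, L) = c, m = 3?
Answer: Rational(11, 2987) ≈ 0.0036826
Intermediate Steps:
r = 271
x = Rational(1, 33) (x = Add(Mul(-7, Pow(Add(12, -1), -1)), Mul(-4, Rational(-1, 6))) = Add(Mul(-7, Pow(11, -1)), Rational(2, 3)) = Add(Mul(-7, Rational(1, 11)), Rational(2, 3)) = Add(Rational(-7, 11), Rational(2, 3)) = Rational(1, 33) ≈ 0.030303)
Pow(Add(r, Mul(Add(15, Function('I')(m, 2)), x)), -1) = Pow(Add(271, Mul(Add(15, 3), Rational(1, 33))), -1) = Pow(Add(271, Mul(18, Rational(1, 33))), -1) = Pow(Add(271, Rational(6, 11)), -1) = Pow(Rational(2987, 11), -1) = Rational(11, 2987)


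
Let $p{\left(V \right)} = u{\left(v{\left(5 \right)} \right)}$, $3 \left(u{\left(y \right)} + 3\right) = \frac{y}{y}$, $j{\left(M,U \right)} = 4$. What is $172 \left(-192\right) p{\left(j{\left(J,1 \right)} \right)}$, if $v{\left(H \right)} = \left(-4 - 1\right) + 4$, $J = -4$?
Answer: $88064$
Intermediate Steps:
$v{\left(H \right)} = -1$ ($v{\left(H \right)} = -5 + 4 = -1$)
$u{\left(y \right)} = - \frac{8}{3}$ ($u{\left(y \right)} = -3 + \frac{y \frac{1}{y}}{3} = -3 + \frac{1}{3} \cdot 1 = -3 + \frac{1}{3} = - \frac{8}{3}$)
$p{\left(V \right)} = - \frac{8}{3}$
$172 \left(-192\right) p{\left(j{\left(J,1 \right)} \right)} = 172 \left(-192\right) \left(- \frac{8}{3}\right) = \left(-33024\right) \left(- \frac{8}{3}\right) = 88064$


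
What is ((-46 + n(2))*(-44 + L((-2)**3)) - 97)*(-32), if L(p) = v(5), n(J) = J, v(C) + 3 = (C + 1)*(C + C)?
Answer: 21408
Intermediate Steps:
v(C) = -3 + 2*C*(1 + C) (v(C) = -3 + (C + 1)*(C + C) = -3 + (1 + C)*(2*C) = -3 + 2*C*(1 + C))
L(p) = 57 (L(p) = -3 + 2*5 + 2*5**2 = -3 + 10 + 2*25 = -3 + 10 + 50 = 57)
((-46 + n(2))*(-44 + L((-2)**3)) - 97)*(-32) = ((-46 + 2)*(-44 + 57) - 97)*(-32) = (-44*13 - 97)*(-32) = (-572 - 97)*(-32) = -669*(-32) = 21408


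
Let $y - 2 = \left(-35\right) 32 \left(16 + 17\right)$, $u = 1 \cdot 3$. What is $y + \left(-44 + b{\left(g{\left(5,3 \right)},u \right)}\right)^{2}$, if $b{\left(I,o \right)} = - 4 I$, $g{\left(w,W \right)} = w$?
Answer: $-32862$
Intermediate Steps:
$u = 3$
$y = -36958$ ($y = 2 + \left(-35\right) 32 \left(16 + 17\right) = 2 - 36960 = -36958$)
$y + \left(-44 + b{\left(g{\left(5,3 \right)},u \right)}\right)^{2} = -36958 + \left(-44 - 20\right)^{2} = -36958 + \left(-64\right)^{2} = -36958 + 4096 = -32862$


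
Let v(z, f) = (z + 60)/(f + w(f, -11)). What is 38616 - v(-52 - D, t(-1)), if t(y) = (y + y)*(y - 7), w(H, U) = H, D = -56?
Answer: 38614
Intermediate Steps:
t(y) = 2*y*(-7 + y) (t(y) = (2*y)*(-7 + y) = 2*y*(-7 + y))
v(z, f) = (60 + z)/(2*f) (v(z, f) = (z + 60)/(f + f) = (60 + z)/((2*f)) = (60 + z)*(1/(2*f)) = (60 + z)/(2*f))
38616 - v(-52 - D, t(-1)) = 38616 - (60 + (-52 - 1*(-56)))/(2*(2*(-1)*(-7 - 1))) = 38616 - (60 + (-52 + 56))/(2*(2*(-1)*(-8))) = 38616 - (60 + 4)/(2*16) = 38616 - 64/(2*16) = 38616 - 1*2 = 38616 - 2 = 38614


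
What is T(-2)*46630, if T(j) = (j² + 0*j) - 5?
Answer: -46630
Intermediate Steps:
T(j) = -5 + j² (T(j) = (j² + 0) - 5 = j² - 5 = -5 + j²)
T(-2)*46630 = (-5 + (-2)²)*46630 = (-5 + 4)*46630 = -1*46630 = -46630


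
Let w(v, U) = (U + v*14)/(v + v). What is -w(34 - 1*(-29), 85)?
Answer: -967/126 ≈ -7.6746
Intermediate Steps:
w(v, U) = (U + 14*v)/(2*v) (w(v, U) = (U + 14*v)/((2*v)) = (U + 14*v)*(1/(2*v)) = (U + 14*v)/(2*v))
-w(34 - 1*(-29), 85) = -(7 + (1/2)*85/(34 - 1*(-29))) = -(7 + (1/2)*85/(34 + 29)) = -(7 + (1/2)*85/63) = -(7 + (1/2)*85*(1/63)) = -(7 + 85/126) = -1*967/126 = -967/126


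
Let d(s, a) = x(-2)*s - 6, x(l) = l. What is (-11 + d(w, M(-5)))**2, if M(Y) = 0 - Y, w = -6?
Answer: 25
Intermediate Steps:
M(Y) = -Y
d(s, a) = -6 - 2*s (d(s, a) = -2*s - 6 = -6 - 2*s)
(-11 + d(w, M(-5)))**2 = (-11 + (-6 - 2*(-6)))**2 = (-11 + (-6 + 12))**2 = (-11 + 6)**2 = (-5)**2 = 25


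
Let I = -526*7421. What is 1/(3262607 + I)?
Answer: -1/640839 ≈ -1.5605e-6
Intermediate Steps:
I = -3903446
1/(3262607 + I) = 1/(3262607 - 3903446) = 1/(-640839) = -1/640839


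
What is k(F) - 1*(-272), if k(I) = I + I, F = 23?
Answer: 318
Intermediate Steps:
k(I) = 2*I
k(F) - 1*(-272) = 2*23 - 1*(-272) = 46 + 272 = 318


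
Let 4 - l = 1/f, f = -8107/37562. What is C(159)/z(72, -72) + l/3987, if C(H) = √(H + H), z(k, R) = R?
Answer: 23330/10774203 - √318/72 ≈ -0.24551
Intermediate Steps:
C(H) = √2*√H (C(H) = √(2*H) = √2*√H)
f = -8107/37562 (f = -8107*1/37562 = -8107/37562 ≈ -0.21583)
l = 69990/8107 (l = 4 - 1/(-8107/37562) = 4 - 1*(-37562/8107) = 4 + 37562/8107 = 69990/8107 ≈ 8.6333)
C(159)/z(72, -72) + l/3987 = (√2*√159)/(-72) + (69990/8107)/3987 = √318*(-1/72) + (69990/8107)*(1/3987) = -√318/72 + 23330/10774203 = 23330/10774203 - √318/72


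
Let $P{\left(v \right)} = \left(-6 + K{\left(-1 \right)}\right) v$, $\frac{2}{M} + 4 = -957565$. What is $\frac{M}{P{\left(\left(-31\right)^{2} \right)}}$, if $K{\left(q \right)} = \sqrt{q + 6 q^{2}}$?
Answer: $\frac{12}{28526938079} + \frac{2 \sqrt{5}}{28526938079} \approx 5.7742 \cdot 10^{-10}$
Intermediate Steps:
$M = - \frac{2}{957569}$ ($M = \frac{2}{-4 - 957565} = \frac{2}{-957569} = 2 \left(- \frac{1}{957569}\right) = - \frac{2}{957569} \approx -2.0886 \cdot 10^{-6}$)
$P{\left(v \right)} = v \left(-6 + \sqrt{5}\right)$ ($P{\left(v \right)} = \left(-6 + \sqrt{- (1 + 6 \left(-1\right))}\right) v = \left(-6 + \sqrt{- (1 - 6)}\right) v = \left(-6 + \sqrt{\left(-1\right) \left(-5\right)}\right) v = \left(-6 + \sqrt{5}\right) v = v \left(-6 + \sqrt{5}\right)$)
$\frac{M}{P{\left(\left(-31\right)^{2} \right)}} = - \frac{2}{957569 \left(-31\right)^{2} \left(-6 + \sqrt{5}\right)} = - \frac{2}{957569 \cdot 961 \left(-6 + \sqrt{5}\right)} = - \frac{2}{957569 \left(-5766 + 961 \sqrt{5}\right)}$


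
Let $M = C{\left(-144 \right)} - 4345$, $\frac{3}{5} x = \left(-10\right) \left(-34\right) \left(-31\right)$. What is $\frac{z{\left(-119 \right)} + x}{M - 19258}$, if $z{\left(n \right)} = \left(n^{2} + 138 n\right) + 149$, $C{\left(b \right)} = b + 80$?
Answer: $\frac{59036}{71001} \approx 0.83148$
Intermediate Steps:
$C{\left(b \right)} = 80 + b$
$z{\left(n \right)} = 149 + n^{2} + 138 n$
$x = - \frac{52700}{3}$ ($x = \frac{5 \left(-10\right) \left(-34\right) \left(-31\right)}{3} = \frac{5 \cdot 340 \left(-31\right)}{3} = \frac{5}{3} \left(-10540\right) = - \frac{52700}{3} \approx -17567.0$)
$M = -4409$ ($M = \left(80 - 144\right) - 4345 = -64 - 4345 = -4409$)
$\frac{z{\left(-119 \right)} + x}{M - 19258} = \frac{\left(149 + \left(-119\right)^{2} + 138 \left(-119\right)\right) - \frac{52700}{3}}{-4409 - 19258} = \frac{\left(149 + 14161 - 16422\right) - \frac{52700}{3}}{-23667} = \left(-2112 - \frac{52700}{3}\right) \left(- \frac{1}{23667}\right) = \left(- \frac{59036}{3}\right) \left(- \frac{1}{23667}\right) = \frac{59036}{71001}$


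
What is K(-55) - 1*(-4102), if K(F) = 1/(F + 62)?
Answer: 28715/7 ≈ 4102.1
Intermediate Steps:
K(F) = 1/(62 + F)
K(-55) - 1*(-4102) = 1/(62 - 55) - 1*(-4102) = 1/7 + 4102 = 28715/7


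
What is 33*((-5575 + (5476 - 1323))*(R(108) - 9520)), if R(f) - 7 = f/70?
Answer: 15621712326/35 ≈ 4.4633e+8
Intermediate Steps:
R(f) = 7 + f/70
33*((-5575 + (5476 - 1323))*(R(108) - 9520)) = 33*((-5575 + (5476 - 1323))*((7 + (1/70)*108) - 9520)) = 33*((-5575 + 4153)*((7 + 54/35) - 9520)) = 33*(-1422*(299/35 - 9520)) = 33*(-1422*(-332901/35)) = 33*(473385222/35) = 15621712326/35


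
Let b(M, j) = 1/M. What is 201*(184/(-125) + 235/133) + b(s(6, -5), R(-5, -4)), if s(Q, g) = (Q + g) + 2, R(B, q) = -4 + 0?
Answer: 2973134/49875 ≈ 59.612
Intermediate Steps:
R(B, q) = -4
s(Q, g) = 2 + Q + g
201*(184/(-125) + 235/133) + b(s(6, -5), R(-5, -4)) = 201*(184/(-125) + 235/133) + 1/(2 + 6 - 5) = 201*(184*(-1/125) + 235*(1/133)) + 1/3 = 201*(-184/125 + 235/133) + 1/3 = 201*(4903/16625) + 1/3 = 985503/16625 + 1/3 = 2973134/49875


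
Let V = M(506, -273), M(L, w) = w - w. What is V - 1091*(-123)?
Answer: 134193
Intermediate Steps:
M(L, w) = 0
V = 0
V - 1091*(-123) = 0 - 1091*(-123) = 0 + 134193 = 134193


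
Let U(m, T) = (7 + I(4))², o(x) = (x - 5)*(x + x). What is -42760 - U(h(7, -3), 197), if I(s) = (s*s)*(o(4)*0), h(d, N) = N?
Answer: -42809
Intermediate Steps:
o(x) = 2*x*(-5 + x) (o(x) = (-5 + x)*(2*x) = 2*x*(-5 + x))
I(s) = 0 (I(s) = (s*s)*((2*4*(-5 + 4))*0) = s²*((2*4*(-1))*0) = s²*(-8*0) = s²*0 = 0)
U(m, T) = 49 (U(m, T) = (7 + 0)² = 7² = 49)
-42760 - U(h(7, -3), 197) = -42760 - 1*49 = -42760 - 49 = -42809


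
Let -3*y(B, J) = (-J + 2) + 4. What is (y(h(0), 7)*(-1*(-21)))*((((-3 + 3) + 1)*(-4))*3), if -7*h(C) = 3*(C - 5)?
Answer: -84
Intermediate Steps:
h(C) = 15/7 - 3*C/7 (h(C) = -3*(C - 5)/7 = -3*(-5 + C)/7 = -(-15 + 3*C)/7 = 15/7 - 3*C/7)
y(B, J) = -2 + J/3 (y(B, J) = -((-J + 2) + 4)/3 = -((2 - J) + 4)/3 = -(6 - J)/3 = -2 + J/3)
(y(h(0), 7)*(-1*(-21)))*((((-3 + 3) + 1)*(-4))*3) = ((-2 + (⅓)*7)*(-1*(-21)))*((((-3 + 3) + 1)*(-4))*3) = ((-2 + 7/3)*21)*(((0 + 1)*(-4))*3) = ((⅓)*21)*((1*(-4))*3) = 7*(-4*3) = 7*(-12) = -84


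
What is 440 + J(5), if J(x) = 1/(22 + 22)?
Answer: 19361/44 ≈ 440.02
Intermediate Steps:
J(x) = 1/44
440 + J(5) = 440 + 1/44 = 19361/44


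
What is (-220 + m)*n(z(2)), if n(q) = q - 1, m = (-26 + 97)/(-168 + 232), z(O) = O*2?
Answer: -42027/64 ≈ -656.67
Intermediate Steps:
z(O) = 2*O
m = 71/64 ≈ 1.1094
n(q) = -1 + q
(-220 + m)*n(z(2)) = (-220 + 71/64)*(-1 + 2*2) = -14009*(-1 + 4)/64 = -14009/64*3 = -42027/64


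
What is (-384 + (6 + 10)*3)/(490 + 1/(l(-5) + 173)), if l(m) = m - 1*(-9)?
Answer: -59472/86731 ≈ -0.68571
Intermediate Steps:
l(m) = 9 + m (l(m) = m + 9 = 9 + m)
(-384 + (6 + 10)*3)/(490 + 1/(l(-5) + 173)) = (-384 + (6 + 10)*3)/(490 + 1/((9 - 5) + 173)) = (-384 + 16*3)/(490 + 1/(4 + 173)) = (-384 + 48)/(490 + 1/177) = -336/(490 + 1/177) = -336/86731/177 = -336*177/86731 = -59472/86731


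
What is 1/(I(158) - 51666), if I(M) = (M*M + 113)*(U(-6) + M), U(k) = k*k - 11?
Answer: 1/4537425 ≈ 2.2039e-7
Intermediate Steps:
U(k) = -11 + k² (U(k) = k² - 11 = -11 + k²)
I(M) = (25 + M)*(113 + M²) (I(M) = (M*M + 113)*((-11 + (-6)²) + M) = (M² + 113)*((-11 + 36) + M) = (113 + M²)*(25 + M) = (25 + M)*(113 + M²))
1/(I(158) - 51666) = 1/((2825 + 158³ + 25*158² + 113*158) - 51666) = 1/((2825 + 3944312 + 25*24964 + 17854) - 51666) = 1/((2825 + 3944312 + 624100 + 17854) - 51666) = 1/(4589091 - 51666) = 1/4537425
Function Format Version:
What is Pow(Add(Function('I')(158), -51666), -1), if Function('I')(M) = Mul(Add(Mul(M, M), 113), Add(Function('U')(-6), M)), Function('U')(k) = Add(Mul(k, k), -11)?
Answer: Rational(1, 4537425) ≈ 2.2039e-7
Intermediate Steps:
Function('U')(k) = Add(-11, Pow(k, 2)) (Function('U')(k) = Add(Pow(k, 2), -11) = Add(-11, Pow(k, 2)))
Function('I')(M) = Mul(Add(25, M), Add(113, Pow(M, 2))) (Function('I')(M) = Mul(Add(Mul(M, M), 113), Add(Add(-11, Pow(-6, 2)), M)) = Mul(Add(Pow(M, 2), 113), Add(Add(-11, 36), M)) = Mul(Add(113, Pow(M, 2)), Add(25, M)) = Mul(Add(25, M), Add(113, Pow(M, 2))))
Pow(Add(Function('I')(158), -51666), -1) = Pow(Add(Add(2825, Pow(158, 3), Mul(25, Pow(158, 2)), Mul(113, 158)), -51666), -1) = Pow(Add(Add(2825, 3944312, Mul(25, 24964), 17854), -51666), -1) = Pow(Add(Add(2825, 3944312, 624100, 17854), -51666), -1) = Pow(Add(4589091, -51666), -1) = Pow(4537425, -1) = Rational(1, 4537425)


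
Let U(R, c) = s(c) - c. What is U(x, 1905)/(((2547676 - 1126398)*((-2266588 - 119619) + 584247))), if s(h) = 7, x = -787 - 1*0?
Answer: 949/1280543052440 ≈ 7.4109e-10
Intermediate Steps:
x = -787 (x = -787 + 0 = -787)
U(R, c) = 7 - c
U(x, 1905)/(((2547676 - 1126398)*((-2266588 - 119619) + 584247))) = (7 - 1*1905)/(((2547676 - 1126398)*((-2266588 - 119619) + 584247))) = (7 - 1905)/((1421278*(-2386207 + 584247))) = -1898/(1421278*(-1801960)) = -1898/(-2561086104880) = -1898*(-1/2561086104880) = 949/1280543052440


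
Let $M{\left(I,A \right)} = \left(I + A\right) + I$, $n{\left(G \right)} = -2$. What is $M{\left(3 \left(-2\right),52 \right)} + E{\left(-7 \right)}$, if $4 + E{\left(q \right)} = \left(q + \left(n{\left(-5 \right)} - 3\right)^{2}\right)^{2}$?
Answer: $360$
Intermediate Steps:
$M{\left(I,A \right)} = A + 2 I$ ($M{\left(I,A \right)} = \left(A + I\right) + I = A + 2 I$)
$E{\left(q \right)} = -4 + \left(25 + q\right)^{2}$ ($E{\left(q \right)} = -4 + \left(q + \left(-2 - 3\right)^{2}\right)^{2} = -4 + \left(q + \left(-5\right)^{2}\right)^{2} = -4 + \left(q + 25\right)^{2} = -4 + \left(25 + q\right)^{2}$)
$M{\left(3 \left(-2\right),52 \right)} + E{\left(-7 \right)} = \left(52 + 2 \cdot 3 \left(-2\right)\right) - \left(4 - \left(25 - 7\right)^{2}\right) = \left(52 + 2 \left(-6\right)\right) - \left(4 - 18^{2}\right) = \left(52 - 12\right) + \left(-4 + 324\right) = 40 + 320 = 360$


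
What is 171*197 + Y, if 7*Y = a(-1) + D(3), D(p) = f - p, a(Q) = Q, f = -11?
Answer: 235794/7 ≈ 33685.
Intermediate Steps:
D(p) = -11 - p
Y = -15/7 (Y = (-1 + (-11 - 1*3))/7 = (-1 + (-11 - 3))/7 = (-1 - 14)/7 = (⅐)*(-15) = -15/7 ≈ -2.1429)
171*197 + Y = 171*197 - 15/7 = 33687 - 15/7 = 235794/7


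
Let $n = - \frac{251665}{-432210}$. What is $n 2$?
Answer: $\frac{50333}{43221} \approx 1.1645$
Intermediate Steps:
$n = \frac{50333}{86442}$ ($n = \left(-251665\right) \left(- \frac{1}{432210}\right) = \frac{50333}{86442} \approx 0.58227$)
$n 2 = \frac{50333}{86442} \cdot 2 = \frac{50333}{43221}$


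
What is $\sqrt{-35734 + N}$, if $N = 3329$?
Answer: $i \sqrt{32405} \approx 180.01 i$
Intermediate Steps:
$\sqrt{-35734 + N} = \sqrt{-35734 + 3329} = \sqrt{-32405} = i \sqrt{32405}$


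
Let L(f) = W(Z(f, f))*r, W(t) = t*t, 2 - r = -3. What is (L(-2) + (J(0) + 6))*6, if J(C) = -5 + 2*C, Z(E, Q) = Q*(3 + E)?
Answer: 126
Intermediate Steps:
r = 5 (r = 2 - 1*(-3) = 2 + 3 = 5)
W(t) = t²
L(f) = 5*f²*(3 + f)² (L(f) = (f*(3 + f))²*5 = (f²*(3 + f)²)*5 = 5*f²*(3 + f)²)
(L(-2) + (J(0) + 6))*6 = (5*(-2)²*(3 - 2)² + ((-5 + 2*0) + 6))*6 = (5*4*1² + ((-5 + 0) + 6))*6 = (5*4*1 + (-5 + 6))*6 = (20 + 1)*6 = 21*6 = 126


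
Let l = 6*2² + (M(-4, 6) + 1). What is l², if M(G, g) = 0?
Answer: 625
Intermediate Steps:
l = 25 (l = 6*2² + (0 + 1) = 6*4 + 1 = 24 + 1 = 25)
l² = 25² = 625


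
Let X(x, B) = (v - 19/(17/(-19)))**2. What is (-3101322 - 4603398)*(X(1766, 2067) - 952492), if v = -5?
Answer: 2120292808136640/289 ≈ 7.3367e+12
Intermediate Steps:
X(x, B) = 76176/289 (X(x, B) = (-5 - 19/(17/(-19)))**2 = (-5 - 19/(17*(-1/19)))**2 = (-5 - 19/(-17/19))**2 = (-5 - 19*(-19/17))**2 = (-5 + 361/17)**2 = (276/17)**2 = 76176/289)
(-3101322 - 4603398)*(X(1766, 2067) - 952492) = (-3101322 - 4603398)*(76176/289 - 952492) = -7704720*(-275194012/289) = 2120292808136640/289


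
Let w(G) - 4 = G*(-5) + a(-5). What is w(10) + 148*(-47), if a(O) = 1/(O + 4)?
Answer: -7003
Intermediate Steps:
a(O) = 1/(4 + O)
w(G) = 3 - 5*G (w(G) = 4 + (G*(-5) + 1/(4 - 5)) = 4 + (-5*G + 1/(-1)) = 4 + (-5*G - 1) = 4 + (-1 - 5*G) = 3 - 5*G)
w(10) + 148*(-47) = (3 - 5*10) + 148*(-47) = (3 - 50) - 6956 = -47 - 6956 = -7003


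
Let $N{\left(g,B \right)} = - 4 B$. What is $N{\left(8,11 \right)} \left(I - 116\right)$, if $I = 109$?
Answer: $308$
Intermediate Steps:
$N{\left(8,11 \right)} \left(I - 116\right) = \left(-4\right) 11 \left(109 - 116\right) = \left(-44\right) \left(-7\right) = 308$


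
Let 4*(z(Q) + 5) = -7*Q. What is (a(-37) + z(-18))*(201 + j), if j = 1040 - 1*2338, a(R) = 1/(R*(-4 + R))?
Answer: -88202091/3034 ≈ -29071.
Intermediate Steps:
a(R) = 1/(R*(-4 + R)) (a(R) = 1*(1/(R*(-4 + R))) = 1/(R*(-4 + R)))
z(Q) = -5 - 7*Q/4 (z(Q) = -5 + (-7*Q)/4 = -5 - 7*Q/4)
j = -1298 (j = 1040 - 2338 = -1298)
(a(-37) + z(-18))*(201 + j) = (1/((-37)*(-4 - 37)) + (-5 - 7/4*(-18)))*(201 - 1298) = (-1/37/(-41) + (-5 + 63/2))*(-1097) = (-1/37*(-1/41) + 53/2)*(-1097) = (1/1517 + 53/2)*(-1097) = (80403/3034)*(-1097) = -88202091/3034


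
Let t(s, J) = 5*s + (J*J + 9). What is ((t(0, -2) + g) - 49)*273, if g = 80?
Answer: 12012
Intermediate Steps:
t(s, J) = 9 + J² + 5*s (t(s, J) = 5*s + (J² + 9) = 5*s + (9 + J²) = 9 + J² + 5*s)
((t(0, -2) + g) - 49)*273 = (((9 + (-2)² + 5*0) + 80) - 49)*273 = (((9 + 4 + 0) + 80) - 49)*273 = ((13 + 80) - 49)*273 = (93 - 49)*273 = 44*273 = 12012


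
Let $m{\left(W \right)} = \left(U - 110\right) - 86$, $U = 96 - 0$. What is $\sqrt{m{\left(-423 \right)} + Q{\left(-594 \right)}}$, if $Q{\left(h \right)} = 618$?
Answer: $\sqrt{518} \approx 22.76$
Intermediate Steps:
$U = 96$ ($U = 96 + 0 = 96$)
$m{\left(W \right)} = -100$ ($m{\left(W \right)} = \left(96 - 110\right) - 86 = -14 - 86 = -100$)
$\sqrt{m{\left(-423 \right)} + Q{\left(-594 \right)}} = \sqrt{-100 + 618} = \sqrt{518}$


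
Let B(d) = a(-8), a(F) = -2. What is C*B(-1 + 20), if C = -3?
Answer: 6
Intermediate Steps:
B(d) = -2
C*B(-1 + 20) = -3*(-2) = 6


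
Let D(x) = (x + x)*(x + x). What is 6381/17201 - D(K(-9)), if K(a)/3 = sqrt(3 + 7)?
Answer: -6185979/17201 ≈ -359.63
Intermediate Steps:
K(a) = 3*sqrt(10) (K(a) = 3*sqrt(3 + 7) = 3*sqrt(10))
D(x) = 4*x**2 (D(x) = (2*x)*(2*x) = 4*x**2)
6381/17201 - D(K(-9)) = 6381/17201 - 4*(3*sqrt(10))**2 = 6381*(1/17201) - 4*90 = 6381/17201 - 1*360 = 6381/17201 - 360 = -6185979/17201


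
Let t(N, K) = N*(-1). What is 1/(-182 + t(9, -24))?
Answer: -1/191 ≈ -0.0052356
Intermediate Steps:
t(N, K) = -N
1/(-182 + t(9, -24)) = 1/(-182 - 1*9) = 1/(-182 - 9) = 1/(-191) = -1/191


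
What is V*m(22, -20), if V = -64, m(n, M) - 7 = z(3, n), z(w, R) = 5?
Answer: -768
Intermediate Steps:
m(n, M) = 12 (m(n, M) = 7 + 5 = 12)
V*m(22, -20) = -64*12 = -768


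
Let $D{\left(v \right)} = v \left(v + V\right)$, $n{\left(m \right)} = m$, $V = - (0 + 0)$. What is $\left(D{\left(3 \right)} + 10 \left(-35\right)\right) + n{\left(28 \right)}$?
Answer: $-313$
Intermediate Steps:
$V = 0$ ($V = \left(-1\right) 0 = 0$)
$D{\left(v \right)} = v^{2}$ ($D{\left(v \right)} = v \left(v + 0\right) = v v = v^{2}$)
$\left(D{\left(3 \right)} + 10 \left(-35\right)\right) + n{\left(28 \right)} = \left(3^{2} + 10 \left(-35\right)\right) + 28 = \left(9 - 350\right) + 28 = -341 + 28 = -313$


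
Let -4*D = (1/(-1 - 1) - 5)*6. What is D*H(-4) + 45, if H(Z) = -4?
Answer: 12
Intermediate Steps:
D = 33/4 (D = -(1/(-1 - 1) - 5)*6/4 = -(1/(-2) - 5)*6/4 = -(-½ - 5)*6/4 = -(-11)*6/8 = -¼*(-33) = 33/4 ≈ 8.2500)
D*H(-4) + 45 = (33/4)*(-4) + 45 = -33 + 45 = 12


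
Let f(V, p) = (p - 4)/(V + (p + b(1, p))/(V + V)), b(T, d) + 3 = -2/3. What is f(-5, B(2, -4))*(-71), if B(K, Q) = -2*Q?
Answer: 8520/163 ≈ 52.270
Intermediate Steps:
b(T, d) = -11/3 (b(T, d) = -3 - 2/3 = -11/3)
f(V, p) = (-4 + p)/(V + (-11/3 + p)/(2*V)) (f(V, p) = (p - 4)/(V + (p - 11/3)/(V + V)) = (-4 + p)/(V + (-11/3 + p)/((2*V))) = (-4 + p)/(V + (-11/3 + p)*(1/(2*V))) = (-4 + p)/(V + (-11/3 + p)/(2*V)))
f(-5, B(2, -4))*(-71) = (6*(-5)*(-4 - 2*(-4))/(-11 + 3*(-2*(-4)) + 6*(-5)**2))*(-71) = (6*(-5)*(-4 + 8)/(-11 + 3*8 + 6*25))*(-71) = (6*(-5)*4/(-11 + 24 + 150))*(-71) = (6*(-5)*4/163)*(-71) = (6*(-5)*(1/163)*4)*(-71) = -120/163*(-71) = 8520/163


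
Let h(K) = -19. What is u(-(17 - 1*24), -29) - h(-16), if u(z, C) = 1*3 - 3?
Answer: 19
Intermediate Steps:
u(z, C) = 0 (u(z, C) = 3 - 3 = 0)
u(-(17 - 1*24), -29) - h(-16) = 0 - 1*(-19) = 0 + 19 = 19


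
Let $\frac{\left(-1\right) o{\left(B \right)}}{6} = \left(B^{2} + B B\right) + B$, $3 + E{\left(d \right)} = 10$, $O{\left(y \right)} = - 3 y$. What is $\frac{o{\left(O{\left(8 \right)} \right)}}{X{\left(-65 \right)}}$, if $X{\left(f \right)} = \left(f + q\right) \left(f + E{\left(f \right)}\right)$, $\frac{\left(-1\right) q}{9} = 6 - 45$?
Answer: $\frac{1692}{4147} \approx 0.40801$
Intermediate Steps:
$q = 351$ ($q = - 9 \left(6 - 45\right) = \left(-9\right) \left(-39\right) = 351$)
$E{\left(d \right)} = 7$ ($E{\left(d \right)} = -3 + 10 = 7$)
$o{\left(B \right)} = - 12 B^{2} - 6 B$ ($o{\left(B \right)} = - 6 \left(\left(B^{2} + B B\right) + B\right) = - 6 \left(\left(B^{2} + B^{2}\right) + B\right) = - 6 \left(2 B^{2} + B\right) = - 6 \left(B + 2 B^{2}\right) = - 12 B^{2} - 6 B$)
$X{\left(f \right)} = \left(7 + f\right) \left(351 + f\right)$ ($X{\left(f \right)} = \left(f + 351\right) \left(f + 7\right) = \left(351 + f\right) \left(7 + f\right) = \left(7 + f\right) \left(351 + f\right)$)
$\frac{o{\left(O{\left(8 \right)} \right)}}{X{\left(-65 \right)}} = \frac{\left(-6\right) \left(\left(-3\right) 8\right) \left(1 + 2 \left(\left(-3\right) 8\right)\right)}{2457 + \left(-65\right)^{2} + 358 \left(-65\right)} = \frac{\left(-6\right) \left(-24\right) \left(1 + 2 \left(-24\right)\right)}{2457 + 4225 - 23270} = \frac{\left(-6\right) \left(-24\right) \left(1 - 48\right)}{-16588} = \left(-6\right) \left(-24\right) \left(-47\right) \left(- \frac{1}{16588}\right) = \left(-6768\right) \left(- \frac{1}{16588}\right) = \frac{1692}{4147}$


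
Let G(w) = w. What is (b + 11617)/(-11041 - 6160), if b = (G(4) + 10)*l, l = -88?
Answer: -10385/17201 ≈ -0.60374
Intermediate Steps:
b = -1232 (b = (4 + 10)*(-88) = 14*(-88) = -1232)
(b + 11617)/(-11041 - 6160) = (-1232 + 11617)/(-11041 - 6160) = 10385/(-17201) = 10385*(-1/17201) = -10385/17201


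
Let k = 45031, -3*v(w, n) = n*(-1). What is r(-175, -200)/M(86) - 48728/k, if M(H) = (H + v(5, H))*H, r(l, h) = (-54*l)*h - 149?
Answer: -256787468009/1332197104 ≈ -192.75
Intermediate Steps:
v(w, n) = n/3 (v(w, n) = -n*(-1)/3 = -(-1)*n/3 = n/3)
r(l, h) = -149 - 54*h*l (r(l, h) = -54*h*l - 149 = -149 - 54*h*l)
M(H) = 4*H**2/3 (M(H) = (H + H/3)*H = (4*H/3)*H = 4*H**2/3)
r(-175, -200)/M(86) - 48728/k = (-149 - 54*(-200)*(-175))/(((4/3)*86**2)) - 48728/45031 = (-149 - 1890000)/(((4/3)*7396)) - 48728*1/45031 = -1890149/29584/3 - 48728/45031 = -1890149*3/29584 - 48728/45031 = -5670447/29584 - 48728/45031 = -256787468009/1332197104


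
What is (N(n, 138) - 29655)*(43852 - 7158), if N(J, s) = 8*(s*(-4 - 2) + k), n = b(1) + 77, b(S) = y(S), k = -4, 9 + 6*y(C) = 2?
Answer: -1332395834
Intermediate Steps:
y(C) = -7/6 (y(C) = -3/2 + (1/6)*2 = -3/2 + 1/3 = -7/6)
b(S) = -7/6
n = 455/6 (n = -7/6 + 77 = 455/6 ≈ 75.833)
N(J, s) = -32 - 48*s (N(J, s) = 8*(s*(-4 - 2) - 4) = 8*(s*(-6) - 4) = 8*(-6*s - 4) = 8*(-4 - 6*s) = -32 - 48*s)
(N(n, 138) - 29655)*(43852 - 7158) = ((-32 - 48*138) - 29655)*(43852 - 7158) = ((-32 - 6624) - 29655)*36694 = (-6656 - 29655)*36694 = -36311*36694 = -1332395834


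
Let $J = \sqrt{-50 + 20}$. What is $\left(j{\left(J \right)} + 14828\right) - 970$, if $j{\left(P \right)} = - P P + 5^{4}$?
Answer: $14513$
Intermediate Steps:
$J = i \sqrt{30}$ ($J = \sqrt{-30} = i \sqrt{30} \approx 5.4772 i$)
$j{\left(P \right)} = 625 - P^{2}$ ($j{\left(P \right)} = - P^{2} + 625 = 625 - P^{2}$)
$\left(j{\left(J \right)} + 14828\right) - 970 = \left(\left(625 - \left(i \sqrt{30}\right)^{2}\right) + 14828\right) - 970 = \left(\left(625 - -30\right) + 14828\right) - 970 = \left(\left(625 + 30\right) + 14828\right) - 970 = \left(655 + 14828\right) - 970 = 15483 - 970 = 14513$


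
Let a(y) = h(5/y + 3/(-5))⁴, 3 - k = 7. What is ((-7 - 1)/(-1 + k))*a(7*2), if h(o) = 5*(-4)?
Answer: 256000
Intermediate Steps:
k = -4 (k = 3 - 1*7 = 3 - 7 = -4)
h(o) = -20
a(y) = 160000 (a(y) = (-20)⁴ = 160000)
((-7 - 1)/(-1 + k))*a(7*2) = ((-7 - 1)/(-1 - 4))*160000 = -8/(-5)*160000 = -8*(-⅕)*160000 = (8/5)*160000 = 256000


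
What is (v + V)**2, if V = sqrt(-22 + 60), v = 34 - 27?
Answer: (7 + sqrt(38))**2 ≈ 173.30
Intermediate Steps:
v = 7
V = sqrt(38) ≈ 6.1644
(v + V)**2 = (7 + sqrt(38))**2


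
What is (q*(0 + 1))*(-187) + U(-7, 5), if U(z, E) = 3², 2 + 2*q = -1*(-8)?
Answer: -552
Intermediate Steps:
q = 3 (q = -1 + (-1*(-8))/2 = -1 + (½)*8 = -1 + 4 = 3)
U(z, E) = 9
(q*(0 + 1))*(-187) + U(-7, 5) = (3*(0 + 1))*(-187) + 9 = (3*1)*(-187) + 9 = 3*(-187) + 9 = -561 + 9 = -552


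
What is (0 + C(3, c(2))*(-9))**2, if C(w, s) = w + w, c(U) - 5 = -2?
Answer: 2916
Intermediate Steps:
c(U) = 3 (c(U) = 5 - 2 = 3)
C(w, s) = 2*w
(0 + C(3, c(2))*(-9))**2 = (0 + (2*3)*(-9))**2 = (0 + 6*(-9))**2 = (0 - 54)**2 = (-54)**2 = 2916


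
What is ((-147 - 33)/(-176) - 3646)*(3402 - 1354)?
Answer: -82114048/11 ≈ -7.4649e+6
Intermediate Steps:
((-147 - 33)/(-176) - 3646)*(3402 - 1354) = (-180*(-1/176) - 3646)*2048 = (45/44 - 3646)*2048 = -160379/44*2048 = -82114048/11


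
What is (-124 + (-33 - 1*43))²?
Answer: 40000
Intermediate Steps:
(-124 + (-33 - 1*43))² = (-124 + (-33 - 43))² = (-124 - 76)² = (-200)² = 40000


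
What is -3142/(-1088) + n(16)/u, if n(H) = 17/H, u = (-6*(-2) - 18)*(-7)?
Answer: 1040/357 ≈ 2.9132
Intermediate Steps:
u = 42 (u = (12 - 18)*(-7) = -6*(-7) = 42)
-3142/(-1088) + n(16)/u = -3142/(-1088) + (17/16)/42 = -3142*(-1/1088) + (17*(1/16))*(1/42) = 1571/544 + (17/16)*(1/42) = 1571/544 + 17/672 = 1040/357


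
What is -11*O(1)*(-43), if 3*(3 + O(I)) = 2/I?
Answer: -3311/3 ≈ -1103.7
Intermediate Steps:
O(I) = -3 + 2/(3*I) (O(I) = -3 + (2/I)/3 = -3 + 2/(3*I))
-11*O(1)*(-43) = -11*(-3 + (⅔)/1)*(-43) = -11*(-3 + (⅔)*1)*(-43) = -11*(-3 + ⅔)*(-43) = -11*(-7/3)*(-43) = (77/3)*(-43) = -3311/3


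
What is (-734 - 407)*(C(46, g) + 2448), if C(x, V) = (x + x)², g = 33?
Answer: -12450592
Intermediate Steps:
C(x, V) = 4*x² (C(x, V) = (2*x)² = 4*x²)
(-734 - 407)*(C(46, g) + 2448) = (-734 - 407)*(4*46² + 2448) = -1141*(4*2116 + 2448) = -1141*(8464 + 2448) = -1141*10912 = -12450592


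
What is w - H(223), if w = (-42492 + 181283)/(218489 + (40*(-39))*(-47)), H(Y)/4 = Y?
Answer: -260154837/291809 ≈ -891.52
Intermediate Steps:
H(Y) = 4*Y
w = 138791/291809 (w = 138791/(218489 - 1560*(-47)) = 138791/(218489 + 73320) = 138791/291809 ≈ 0.47562)
w - H(223) = 138791/291809 - 4*223 = 138791/291809 - 1*892 = 138791/291809 - 892 = -260154837/291809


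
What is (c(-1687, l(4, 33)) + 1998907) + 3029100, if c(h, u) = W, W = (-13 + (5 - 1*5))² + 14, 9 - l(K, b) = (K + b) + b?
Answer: 5028190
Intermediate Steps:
l(K, b) = 9 - K - 2*b (l(K, b) = 9 - ((K + b) + b) = 9 - (K + 2*b) = 9 + (-K - 2*b) = 9 - K - 2*b)
W = 183 (W = (-13 + (5 - 5))² + 14 = (-13 + 0)² + 14 = (-13)² + 14 = 169 + 14 = 183)
c(h, u) = 183
(c(-1687, l(4, 33)) + 1998907) + 3029100 = (183 + 1998907) + 3029100 = 1999090 + 3029100 = 5028190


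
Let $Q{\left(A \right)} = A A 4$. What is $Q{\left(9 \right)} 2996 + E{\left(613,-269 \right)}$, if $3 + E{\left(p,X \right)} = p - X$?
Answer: $971583$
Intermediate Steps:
$E{\left(p,X \right)} = -3 + p - X$ ($E{\left(p,X \right)} = -3 - \left(X - p\right) = -3 + p - X$)
$Q{\left(A \right)} = 4 A^{2}$ ($Q{\left(A \right)} = A^{2} \cdot 4 = 4 A^{2}$)
$Q{\left(9 \right)} 2996 + E{\left(613,-269 \right)} = 4 \cdot 9^{2} \cdot 2996 - -879 = 4 \cdot 81 \cdot 2996 + \left(-3 + 613 + 269\right) = 324 \cdot 2996 + 879 = 970704 + 879 = 971583$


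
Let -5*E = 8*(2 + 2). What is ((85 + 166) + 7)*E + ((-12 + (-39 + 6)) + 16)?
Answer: -8401/5 ≈ -1680.2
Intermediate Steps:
E = -32/5 (E = -8*(2 + 2)/5 = -8*4/5 = -1/5*32 = -32/5 ≈ -6.4000)
((85 + 166) + 7)*E + ((-12 + (-39 + 6)) + 16) = ((85 + 166) + 7)*(-32/5) + ((-12 + (-39 + 6)) + 16) = (251 + 7)*(-32/5) + ((-12 - 33) + 16) = 258*(-32/5) + (-45 + 16) = -8256/5 - 29 = -8401/5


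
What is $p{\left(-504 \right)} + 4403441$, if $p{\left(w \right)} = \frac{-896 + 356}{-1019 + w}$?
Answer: $\frac{6706441183}{1523} \approx 4.4034 \cdot 10^{6}$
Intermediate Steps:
$p{\left(w \right)} = - \frac{540}{-1019 + w}$
$p{\left(-504 \right)} + 4403441 = - \frac{540}{-1019 - 504} + 4403441 = - \frac{540}{-1523} + 4403441 = \left(-540\right) \left(- \frac{1}{1523}\right) + 4403441 = \frac{540}{1523} + 4403441 = \frac{6706441183}{1523}$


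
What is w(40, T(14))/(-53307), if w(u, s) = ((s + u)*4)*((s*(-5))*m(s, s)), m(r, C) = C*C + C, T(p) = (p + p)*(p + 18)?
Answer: 1497861980160/5923 ≈ 2.5289e+8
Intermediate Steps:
T(p) = 2*p*(18 + p) (T(p) = (2*p)*(18 + p) = 2*p*(18 + p))
m(r, C) = C + C**2 (m(r, C) = C**2 + C = C + C**2)
w(u, s) = -5*s**2*(1 + s)*(4*s + 4*u) (w(u, s) = ((s + u)*4)*((s*(-5))*(s*(1 + s))) = (4*s + 4*u)*((-5*s)*(s*(1 + s))) = (4*s + 4*u)*(-5*s**2*(1 + s)) = -5*s**2*(1 + s)*(4*s + 4*u))
w(40, T(14))/(-53307) = -20*(2*14*(18 + 14))**2*(1 + 2*14*(18 + 14))*(2*14*(18 + 14) + 40)/(-53307) = -20*(2*14*32)**2*(1 + 2*14*32)*(2*14*32 + 40)*(-1/53307) = -20*896**2*(1 + 896)*(896 + 40)*(-1/53307) = -20*802816*897*936*(-1/53307) = -13480757821440*(-1/53307) = 1497861980160/5923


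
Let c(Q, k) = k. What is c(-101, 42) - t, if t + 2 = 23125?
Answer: -23081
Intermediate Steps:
t = 23123 (t = -2 + 23125 = 23123)
c(-101, 42) - t = 42 - 1*23123 = 42 - 23123 = -23081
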